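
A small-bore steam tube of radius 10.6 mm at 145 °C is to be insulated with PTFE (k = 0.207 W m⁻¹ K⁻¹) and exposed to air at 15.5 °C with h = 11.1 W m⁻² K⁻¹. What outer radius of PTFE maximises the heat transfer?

r_cr = 1.86 cm

For a cylinder, r_cr = k_ins/h = 0.207/11.1 = 0.0186 m = 1.86 cm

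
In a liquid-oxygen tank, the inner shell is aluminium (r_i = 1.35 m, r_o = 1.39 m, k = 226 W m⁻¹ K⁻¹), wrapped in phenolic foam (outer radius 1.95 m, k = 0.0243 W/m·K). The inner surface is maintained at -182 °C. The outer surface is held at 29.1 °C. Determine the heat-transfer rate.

Resistance network (inner→outer):
  R_aluminium = (1/1.35 − 1/1.39)/(4πk) = 0.02132/(4π·226) = 7.506×10^-6 K/W
  R_phenolic foam = (1/1.39 − 1/1.95)/(4πk) = 0.2066/(4π·0.0243) = 0.6766 K/W
ΣR = 7.506×10^-6 + 0.6766 = 0.6766 K/W
Q = ΔT/ΣR = (-182 °C − 29.1 °C)/0.6766 = -312 W
(Negative Q ⇒ heat flows inward; heat gain = 312 W.)

Q = 312 W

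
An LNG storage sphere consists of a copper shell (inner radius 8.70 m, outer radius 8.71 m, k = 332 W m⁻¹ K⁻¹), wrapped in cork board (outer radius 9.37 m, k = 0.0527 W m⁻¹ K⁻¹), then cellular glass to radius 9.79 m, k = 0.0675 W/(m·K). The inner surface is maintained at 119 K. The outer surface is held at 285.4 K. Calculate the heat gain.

Resistance network (inner→outer):
  R_copper = (1/8.70 − 1/8.71)/(4πk) = 1.320×10^-4/(4π·332) = 3.163×10^-8 K/W
  R_cork board = (1/8.71 − 1/9.37)/(4πk) = 0.008087/(4π·0.0527) = 0.01221 K/W
  R_cellular glass = (1/9.37 − 1/9.79)/(4πk) = 0.004579/(4π·0.0675) = 0.005398 K/W
ΣR = 3.163×10^-8 + 0.01221 + 0.005398 = 0.01761 K/W
Q = ΔT/ΣR = (119 K − 285.4 K)/0.01761 = -9450 W
(Negative Q ⇒ heat flows inward; heat gain = 9450 W.)

Q = 9.45 kW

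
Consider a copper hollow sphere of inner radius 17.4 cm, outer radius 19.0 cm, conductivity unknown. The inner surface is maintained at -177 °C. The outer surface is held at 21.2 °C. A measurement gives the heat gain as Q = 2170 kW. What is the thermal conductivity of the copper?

k = 422 W/m·K

ΣR = ΔT/Q = |-177 − 21.2|/2.17×10^6 = 9.134×10^-5 K/W
(1/r₁−1/r₂)/(4πk) = 9.134×10^-5 ⇒ k = 0.4840/(4π·9.134×10^-5) = 422 W/m·K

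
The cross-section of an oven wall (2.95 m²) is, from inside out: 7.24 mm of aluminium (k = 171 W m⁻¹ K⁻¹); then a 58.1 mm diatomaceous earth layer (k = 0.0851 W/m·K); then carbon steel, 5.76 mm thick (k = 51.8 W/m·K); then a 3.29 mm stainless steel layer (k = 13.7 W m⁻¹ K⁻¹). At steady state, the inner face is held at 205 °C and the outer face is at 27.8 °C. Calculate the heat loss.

Series thermal resistances, inner to outer:
  R_aluminium = L/(kA) = 0.00724/(171·2.95) = 1.435×10^-5 K/W
  R_diatomaceous earth = L/(kA) = 0.0581/(0.0851·2.95) = 0.2314 K/W
  R_carbon steel = L/(kA) = 0.00576/(51.8·2.95) = 3.769×10^-5 K/W
  R_stainless steel = L/(kA) = 0.00329/(13.7·2.95) = 8.141×10^-5 K/W
ΣR = 1.435×10^-5 + 0.2314 + 3.769×10^-5 + 8.141×10^-5 = 0.2315 K/W
Q = ΔT/ΣR = (205 °C − 27.8 °C)/0.2315 = 765 W

Q = 765 W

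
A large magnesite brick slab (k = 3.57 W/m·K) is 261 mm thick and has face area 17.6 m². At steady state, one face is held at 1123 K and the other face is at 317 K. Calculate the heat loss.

Q = 1.94×10^5 W

Q = kA·ΔT/L = 3.57 × 17.6 × |1123 K − 317 K| / 0.261 = 1.94×10^5 W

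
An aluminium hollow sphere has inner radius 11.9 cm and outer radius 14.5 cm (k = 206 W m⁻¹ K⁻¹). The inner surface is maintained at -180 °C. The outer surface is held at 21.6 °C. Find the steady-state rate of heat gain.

Q = 4πk·ΔT/(1/r₁ − 1/r₂) = 4π × 206 × 201.6 / (1/0.119 − 1/0.145) = 3.46×10^5 W

Q = 3.46×10^5 W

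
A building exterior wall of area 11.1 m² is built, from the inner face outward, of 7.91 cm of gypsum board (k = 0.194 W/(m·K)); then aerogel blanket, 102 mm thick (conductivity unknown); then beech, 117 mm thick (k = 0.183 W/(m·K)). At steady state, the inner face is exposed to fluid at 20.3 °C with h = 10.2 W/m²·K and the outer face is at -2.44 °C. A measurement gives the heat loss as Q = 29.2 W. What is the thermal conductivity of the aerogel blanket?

k = 0.0136 W/m·K

ΣR = ΔT/Q = |20.3 − -2.44|/29.2 = 0.7788 K/W
Known resistances:
  R_conv,in = 1/(hA) = 1/(10.2·11.1) = 0.008832 K/W
  R_gypsum board = L/(kA) = 0.0791/(0.194·11.1) = 0.03673 K/W
  R_beech = L/(kA) = 0.117/(0.183·11.1) = 0.05760 K/W
R_aerogel blanket = ΣR − ΣR_known = 0.7788 − 0.1032 = 0.6756 K/W
L/(kA) = 0.6756 ⇒ k = 0.102/(0.6756·11.1) = 0.0136 W/m·K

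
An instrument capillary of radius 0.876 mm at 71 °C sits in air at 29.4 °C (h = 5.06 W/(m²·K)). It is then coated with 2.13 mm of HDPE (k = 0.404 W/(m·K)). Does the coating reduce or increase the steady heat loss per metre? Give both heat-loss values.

Critical radius for a cylinder: r_cr = k/h = 0.0798 m = 7.98 cm.
Outer radius after coating: r₂ = 8.76×10^-4 + 0.00213 = 0.003006 m.
Since r₁ < r_cr and r₂ ≤ r_cr, the coating moves toward the maximum at r_cr — heat loss rises.
Bare: R = 1/(2πr₁h) = 35.91 m·K/W; Q = 41.6/35.91 = 1.16 W/m.
Coated: R = R_cond + R_conv = 10.95 m·K/W; Q = 41.6/10.95 = 3.80 W/m.

increases: 1.16 → 3.80 W/m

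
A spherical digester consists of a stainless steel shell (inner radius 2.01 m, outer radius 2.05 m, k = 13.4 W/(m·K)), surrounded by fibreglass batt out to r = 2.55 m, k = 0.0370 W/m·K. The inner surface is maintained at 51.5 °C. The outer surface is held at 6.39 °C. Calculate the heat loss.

Q = 219 W

Series thermal resistances, inner to outer:
  R_stainless steel = (1/2.01 − 1/2.05)/(4πk) = 0.009708/(4π·13.4) = 5.765×10^-5 K/W
  R_fibreglass batt = (1/2.05 − 1/2.55)/(4πk) = 0.09565/(4π·0.0370) = 0.2057 K/W
ΣR = 5.765×10^-5 + 0.2057 = 0.2058 K/W
Q = ΔT/ΣR = (51.5 °C − 6.39 °C)/0.2058 = 219 W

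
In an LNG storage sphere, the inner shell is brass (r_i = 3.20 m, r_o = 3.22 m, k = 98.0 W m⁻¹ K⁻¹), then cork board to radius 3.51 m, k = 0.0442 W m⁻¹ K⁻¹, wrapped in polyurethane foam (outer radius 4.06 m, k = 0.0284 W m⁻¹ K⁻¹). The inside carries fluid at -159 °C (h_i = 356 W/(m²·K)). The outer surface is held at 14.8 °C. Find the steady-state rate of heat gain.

Q = 1130 W

Series thermal resistances, inner to outer:
  R_conv,in = 1/(4πr²h) = 1/(4π·3.20²·356) = 2.183×10^-5 K/W
  R_brass = (1/3.20 − 1/3.22)/(4πk) = 0.001941/(4π·98.0) = 1.576×10^-6 K/W
  R_cork board = (1/3.22 − 1/3.51)/(4πk) = 0.02566/(4π·0.0442) = 0.04620 K/W
  R_polyurethane foam = (1/3.51 − 1/4.06)/(4πk) = 0.03859/(4π·0.0284) = 0.1081 K/W
ΣR = 2.183×10^-5 + 1.576×10^-6 + 0.04620 + 0.1081 = 0.1543 K/W
Q = ΔT/ΣR = (-159 °C − 14.8 °C)/0.1543 = -1130 W
(Negative Q ⇒ heat flows inward; heat gain = 1130 W.)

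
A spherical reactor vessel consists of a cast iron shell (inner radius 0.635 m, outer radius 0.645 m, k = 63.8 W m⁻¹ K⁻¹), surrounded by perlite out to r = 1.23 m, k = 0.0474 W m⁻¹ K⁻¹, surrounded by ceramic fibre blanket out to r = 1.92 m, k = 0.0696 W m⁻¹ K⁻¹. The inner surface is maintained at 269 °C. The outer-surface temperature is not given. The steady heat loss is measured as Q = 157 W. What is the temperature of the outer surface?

T_out = 22.2 °C

Series resistances:
  R_cast iron = (1/0.635 − 1/0.645)/(4πk) = 0.02442/(4π·63.8) = 3.045×10^-5 K/W
  R_perlite = (1/0.645 − 1/1.23)/(4πk) = 0.7374/(4π·0.0474) = 1.238 K/W
  R_ceramic fibre blanket = (1/1.23 − 1/1.92)/(4πk) = 0.2922/(4π·0.0696) = 0.3341 K/W
ΣR = 1.572 K/W
ΔT = Q·ΣR = 157 × 1.572 = 246.8 K
Heat flows outward, so T_out = T_in − ΔT = 269 − 246.8 = 22.2 °C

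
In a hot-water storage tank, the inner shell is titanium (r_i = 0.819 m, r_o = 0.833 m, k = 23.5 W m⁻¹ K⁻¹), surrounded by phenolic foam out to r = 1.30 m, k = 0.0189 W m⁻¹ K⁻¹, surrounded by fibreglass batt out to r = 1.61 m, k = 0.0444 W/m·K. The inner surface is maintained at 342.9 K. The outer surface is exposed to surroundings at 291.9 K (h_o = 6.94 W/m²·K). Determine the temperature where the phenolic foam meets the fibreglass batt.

T = 298.5 K

Treat each layer as a resistance in series:
  R_titanium = (1/0.819 − 1/0.833)/(4πk) = 0.02052/(4π·23.5) = 6.949×10^-5 K/W
  R_phenolic foam = (1/0.833 − 1/1.30)/(4πk) = 0.4312/(4π·0.0189) = 1.816 K/W
  R_fibreglass batt = (1/1.30 − 1/1.61)/(4πk) = 0.1481/(4π·0.0444) = 0.2655 K/W
  R_conv,out = 1/(4πr²h) = 1/(4π·1.61²·6.94) = 0.004424 K/W
ΣR = 6.949×10^-5 + 1.816 + 0.2655 + 0.004424 = 2.086 K/W
Q = ΔT/ΣR = (342.9 K − 291.9 K)/2.086 = 24.45 W
From the inner boundary to the phenolic foam/fibreglass batt interface, ΣR_partial = 1.816 K/W.
T_interface = T_in − Q·ΣR_partial = 342.9 K − (24.45)(1.816) = 298.5 K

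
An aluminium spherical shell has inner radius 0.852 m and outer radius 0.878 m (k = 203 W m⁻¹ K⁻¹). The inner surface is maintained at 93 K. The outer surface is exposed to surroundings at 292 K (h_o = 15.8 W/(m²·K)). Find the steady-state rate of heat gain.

Q = 30400 W

Resistance network (inner→outer):
  R_aluminium = (1/0.852 − 1/0.878)/(4πk) = 0.03476/(4π·203) = 1.362×10^-5 K/W
  R_conv,out = 1/(4πr²h) = 1/(4π·0.878²·15.8) = 0.006533 K/W
ΣR = 1.362×10^-5 + 0.006533 = 0.006547 K/W
Q = ΔT/ΣR = (93 K − 292 K)/0.006547 = -30400 W
(Negative Q ⇒ heat flows inward; heat gain = 30400 W.)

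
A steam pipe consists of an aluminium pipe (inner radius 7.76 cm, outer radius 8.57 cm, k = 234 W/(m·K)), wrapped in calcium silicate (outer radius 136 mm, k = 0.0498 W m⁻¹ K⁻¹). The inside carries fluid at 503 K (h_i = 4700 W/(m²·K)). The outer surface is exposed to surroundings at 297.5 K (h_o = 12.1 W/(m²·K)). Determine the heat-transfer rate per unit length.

Resistance network (inner→outer):
  R'_conv,in = 1/(2πr h) = 1/(2π·0.0776·4700) = 4.364×10^-4 m·K/W
  R'_aluminium = ln(0.0857/0.0776)/(2πk) = 0.09929/(2π·234) = 6.753×10^-5 m·K/W
  R'_calcium silicate = ln(0.136/0.0857)/(2πk) = 0.4618/(2π·0.0498) = 1.476 m·K/W
  R'_conv,out = 1/(2πr h) = 1/(2π·0.136·12.1) = 0.09672 m·K/W
ΣR = 4.364×10^-4 + 6.753×10^-5 + 1.476 + 0.09672 = 1.573 m·K/W
Q' = ΔT/ΣR = (503 K − 297.5 K)/1.573 = 131 W/m

Q' = 131 W/m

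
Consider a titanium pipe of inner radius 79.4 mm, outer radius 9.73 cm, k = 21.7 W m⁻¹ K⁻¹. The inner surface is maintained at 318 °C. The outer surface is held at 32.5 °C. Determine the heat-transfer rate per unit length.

Q' = 191 kW/m

Q' = 2πk·ΔT/ln(r₂/r₁) = 2π × 21.7 × 285.5 / ln(0.0973/0.0794) = 1.91×10^5 W/m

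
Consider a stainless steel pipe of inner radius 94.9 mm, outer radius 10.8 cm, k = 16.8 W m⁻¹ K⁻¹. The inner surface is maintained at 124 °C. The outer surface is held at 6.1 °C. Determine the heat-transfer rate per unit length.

Q' = 2πk·ΔT/ln(r₂/r₁) = 2π × 16.8 × 117.9 / ln(0.108/0.0949) = 96200 W/m

Q' = 96.2 kW/m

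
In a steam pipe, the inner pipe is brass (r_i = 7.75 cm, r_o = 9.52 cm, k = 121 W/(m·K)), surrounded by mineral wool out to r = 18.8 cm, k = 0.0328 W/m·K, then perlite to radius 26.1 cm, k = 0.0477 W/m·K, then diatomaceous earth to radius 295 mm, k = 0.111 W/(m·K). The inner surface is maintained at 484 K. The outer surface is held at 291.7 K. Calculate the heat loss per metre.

Treat each layer as a resistance in series:
  R'_brass = ln(0.0952/0.0775)/(2πk) = 0.2057/(2π·121) = 2.706×10^-4 m·K/W
  R'_mineral wool = ln(0.188/0.0952)/(2πk) = 0.6805/(2π·0.0328) = 3.302 m·K/W
  R'_perlite = ln(0.261/0.188)/(2πk) = 0.3281/(2π·0.0477) = 1.095 m·K/W
  R'_diatomaceous earth = ln(0.295/0.261)/(2πk) = 0.1225/(2π·0.111) = 0.1756 m·K/W
ΣR = 2.706×10^-4 + 3.302 + 1.095 + 0.1756 = 4.573 m·K/W
Q' = ΔT/ΣR = (484 K − 291.7 K)/4.573 = 42.1 W/m

Q' = 42.1 W/m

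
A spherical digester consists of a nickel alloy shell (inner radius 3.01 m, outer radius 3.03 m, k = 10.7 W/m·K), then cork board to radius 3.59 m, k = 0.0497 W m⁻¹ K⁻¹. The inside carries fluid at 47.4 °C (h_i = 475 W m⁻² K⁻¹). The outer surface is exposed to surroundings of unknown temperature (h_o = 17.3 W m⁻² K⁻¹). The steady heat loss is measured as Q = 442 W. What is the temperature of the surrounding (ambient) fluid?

T_out = 10.8 °C

Series resistances:
  R_conv,in = 1/(4πr²h) = 1/(4π·3.01²·475) = 1.849×10^-5 K/W
  R_nickel alloy = (1/3.01 − 1/3.03)/(4πk) = 0.002193/(4π·10.7) = 1.631×10^-5 K/W
  R_cork board = (1/3.03 − 1/3.59)/(4πk) = 0.05148/(4π·0.0497) = 0.08243 K/W
  R_conv,out = 1/(4πr²h) = 1/(4π·3.59²·17.3) = 3.569×10^-4 K/W
ΣR = 0.08282 K/W
ΔT = Q·ΣR = 442 × 0.08282 = 36.61 K
Heat flows outward, so T_out = T_in − ΔT = 47.4 − 36.61 = 10.8 °C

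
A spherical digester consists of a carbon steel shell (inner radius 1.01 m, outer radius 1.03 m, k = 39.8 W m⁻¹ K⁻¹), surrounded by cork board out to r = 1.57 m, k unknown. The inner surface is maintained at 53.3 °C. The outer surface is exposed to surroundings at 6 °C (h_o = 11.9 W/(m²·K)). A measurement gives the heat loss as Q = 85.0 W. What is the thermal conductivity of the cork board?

k = 0.0480 W/m·K

ΣR = ΔT/Q = |53.3 − 6|/85.0 = 0.5565 K/W
Known resistances:
  R_carbon steel = (1/1.01 − 1/1.03)/(4πk) = 0.01923/(4π·39.8) = 3.844×10^-5 K/W
  R_conv,out = 1/(4πr²h) = 1/(4π·1.57²·11.9) = 0.002713 K/W
R_cork board = ΣR − ΣR_known = 0.5565 − 0.002751 = 0.5537 K/W
(1/r₁−1/r₂)/(4πk) = 0.5537 ⇒ k = 0.3339/(4π·0.5537) = 0.0480 W/m·K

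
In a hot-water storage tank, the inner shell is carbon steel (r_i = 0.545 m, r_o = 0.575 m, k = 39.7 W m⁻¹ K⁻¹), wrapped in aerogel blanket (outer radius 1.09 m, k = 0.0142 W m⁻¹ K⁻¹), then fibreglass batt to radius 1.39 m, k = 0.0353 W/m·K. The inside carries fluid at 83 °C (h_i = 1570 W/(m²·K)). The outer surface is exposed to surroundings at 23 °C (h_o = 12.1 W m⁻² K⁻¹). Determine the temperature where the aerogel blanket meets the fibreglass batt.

Resistance network (inner→outer):
  R_conv,in = 1/(4πr²h) = 1/(4π·0.545²·1570) = 1.706×10^-4 K/W
  R_carbon steel = (1/0.545 − 1/0.575)/(4πk) = 0.09573/(4π·39.7) = 1.919×10^-4 K/W
  R_aerogel blanket = (1/0.575 − 1/1.09)/(4πk) = 0.8217/(4π·0.0142) = 4.605 K/W
  R_fibreglass batt = (1/1.09 − 1/1.39)/(4πk) = 0.1980/(4π·0.0353) = 0.4464 K/W
  R_conv,out = 1/(4πr²h) = 1/(4π·1.39²·12.1) = 0.003404 K/W
ΣR = 1.706×10^-4 + 1.919×10^-4 + 4.605 + 0.4464 + 0.003404 = 5.055 K/W
Q = ΔT/ΣR = (83 °C − 23 °C)/5.055 = 11.87 W
From the inner boundary to the aerogel blanket/fibreglass batt interface, ΣR_partial = 4.605 K/W.
T_interface = T_in − Q·ΣR_partial = 83 °C − (11.87)(4.605) = 28.3 °C

T = 28.3 °C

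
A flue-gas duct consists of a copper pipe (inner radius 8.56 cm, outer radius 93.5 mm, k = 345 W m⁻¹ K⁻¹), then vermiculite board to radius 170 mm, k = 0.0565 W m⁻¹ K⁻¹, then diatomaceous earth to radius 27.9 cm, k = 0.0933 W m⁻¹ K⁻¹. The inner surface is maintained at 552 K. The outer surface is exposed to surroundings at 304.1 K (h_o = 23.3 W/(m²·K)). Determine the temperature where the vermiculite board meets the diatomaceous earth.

T = 389 K

Resistance network (inner→outer):
  R'_copper = ln(0.0935/0.0856)/(2πk) = 0.08828/(2π·345) = 4.072×10^-5 m·K/W
  R'_vermiculite board = ln(0.170/0.0935)/(2πk) = 0.5978/(2π·0.0565) = 1.684 m·K/W
  R'_diatomaceous earth = ln(0.279/0.170)/(2πk) = 0.4954/(2π·0.0933) = 0.8451 m·K/W
  R'_conv,out = 1/(2πr h) = 1/(2π·0.279·23.3) = 0.02448 m·K/W
ΣR = 4.072×10^-5 + 1.684 + 0.8451 + 0.02448 = 2.554 m·K/W
Q' = ΔT/ΣR = (552 K − 304.1 K)/2.554 = 97.06 W/m
From the inner boundary to the vermiculite board/diatomaceous earth interface, ΣR_partial = 1.684 m·K/W.
T_interface = T_in − Q'·ΣR_partial = 552 K − (97.06)(1.684) = 389 K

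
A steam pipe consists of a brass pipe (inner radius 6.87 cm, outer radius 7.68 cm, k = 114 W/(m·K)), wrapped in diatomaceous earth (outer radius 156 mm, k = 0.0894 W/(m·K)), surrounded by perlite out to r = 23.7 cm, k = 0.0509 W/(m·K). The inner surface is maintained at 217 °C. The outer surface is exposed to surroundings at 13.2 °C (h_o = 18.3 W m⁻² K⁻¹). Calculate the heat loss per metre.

Q' = 78.2 W/m

Treat each layer as a resistance in series:
  R'_brass = ln(0.0768/0.0687)/(2πk) = 0.1115/(2π·114) = 1.556×10^-4 m·K/W
  R'_diatomaceous earth = ln(0.156/0.0768)/(2πk) = 0.7087/(2π·0.0894) = 1.262 m·K/W
  R'_perlite = ln(0.237/0.156)/(2πk) = 0.4182/(2π·0.0509) = 1.308 m·K/W
  R'_conv,out = 1/(2πr h) = 1/(2π·0.237·18.3) = 0.03670 m·K/W
ΣR = 1.556×10^-4 + 1.262 + 1.308 + 0.03670 = 2.607 m·K/W
Q' = ΔT/ΣR = (217 °C − 13.2 °C)/2.607 = 78.2 W/m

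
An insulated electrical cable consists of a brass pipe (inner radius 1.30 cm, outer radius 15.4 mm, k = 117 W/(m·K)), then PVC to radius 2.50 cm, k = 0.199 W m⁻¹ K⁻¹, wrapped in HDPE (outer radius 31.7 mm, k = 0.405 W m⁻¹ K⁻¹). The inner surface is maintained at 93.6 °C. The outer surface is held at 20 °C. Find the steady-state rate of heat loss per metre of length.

Q' = 153 W/m

Series thermal resistances, inner to outer:
  R'_brass = ln(0.0154/0.0130)/(2πk) = 0.1694/(2π·117) = 2.305×10^-4 m·K/W
  R'_PVC = ln(0.0250/0.0154)/(2πk) = 0.4845/(2π·0.199) = 0.3875 m·K/W
  R'_HDPE = ln(0.0317/0.0250)/(2πk) = 0.2374/(2π·0.405) = 0.09331 m·K/W
ΣR = 2.305×10^-4 + 0.3875 + 0.09331 = 0.4810 m·K/W
Q' = ΔT/ΣR = (93.6 °C − 20 °C)/0.4810 = 153 W/m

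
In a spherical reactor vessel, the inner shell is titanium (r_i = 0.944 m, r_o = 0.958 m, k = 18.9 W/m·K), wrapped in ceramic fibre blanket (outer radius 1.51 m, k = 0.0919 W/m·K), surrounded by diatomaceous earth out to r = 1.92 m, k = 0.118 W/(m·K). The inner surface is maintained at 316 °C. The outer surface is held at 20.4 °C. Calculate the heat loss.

Resistance network (inner→outer):
  R_titanium = (1/0.944 − 1/0.958)/(4πk) = 0.01548/(4π·18.9) = 6.518×10^-5 K/W
  R_ceramic fibre blanket = (1/0.958 − 1/1.51)/(4πk) = 0.3816/(4π·0.0919) = 0.3304 K/W
  R_diatomaceous earth = (1/1.51 − 1/1.92)/(4πk) = 0.1414/(4π·0.118) = 0.09537 K/W
ΣR = 6.518×10^-5 + 0.3304 + 0.09537 = 0.4258 K/W
Q = ΔT/ΣR = (316 °C − 20.4 °C)/0.4258 = 694 W

Q = 694 W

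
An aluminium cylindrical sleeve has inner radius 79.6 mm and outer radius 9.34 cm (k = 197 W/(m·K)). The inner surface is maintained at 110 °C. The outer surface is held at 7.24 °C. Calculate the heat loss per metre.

Q' = 2πk·ΔT/ln(r₂/r₁) = 2π × 197 × 102.76 / ln(0.0934/0.0796) = 7.96×10^5 W/m

Q' = 7.96×10^5 W/m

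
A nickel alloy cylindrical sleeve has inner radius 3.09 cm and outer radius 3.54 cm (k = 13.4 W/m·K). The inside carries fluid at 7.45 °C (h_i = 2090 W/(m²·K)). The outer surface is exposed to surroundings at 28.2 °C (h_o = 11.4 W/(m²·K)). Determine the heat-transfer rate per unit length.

Q' = 52.1 W/m

Resistance network (inner→outer):
  R'_conv,in = 1/(2πr h) = 1/(2π·0.0309·2090) = 0.002464 m·K/W
  R'_nickel alloy = ln(0.0354/0.0309)/(2πk) = 0.1360/(2π·13.4) = 0.001615 m·K/W
  R'_conv,out = 1/(2πr h) = 1/(2π·0.0354·11.4) = 0.3944 m·K/W
ΣR = 0.002464 + 0.001615 + 0.3944 = 0.3985 m·K/W
Q' = ΔT/ΣR = (7.45 °C − 28.2 °C)/0.3985 = -52.1 W/m
(Negative Q' ⇒ heat flows inward; heat gain = 52.1 W/m.)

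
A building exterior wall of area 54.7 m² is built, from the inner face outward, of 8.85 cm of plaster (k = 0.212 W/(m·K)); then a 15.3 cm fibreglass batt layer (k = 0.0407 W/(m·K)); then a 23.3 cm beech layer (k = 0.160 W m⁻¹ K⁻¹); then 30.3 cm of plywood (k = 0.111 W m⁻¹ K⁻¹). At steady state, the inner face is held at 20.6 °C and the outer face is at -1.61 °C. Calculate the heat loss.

Resistance network (inner→outer):
  R_plaster = L/(kA) = 0.0885/(0.212·54.7) = 0.007632 K/W
  R_fibreglass batt = L/(kA) = 0.153/(0.0407·54.7) = 0.06872 K/W
  R_beech = L/(kA) = 0.233/(0.160·54.7) = 0.02662 K/W
  R_plywood = L/(kA) = 0.303/(0.111·54.7) = 0.04990 K/W
ΣR = 0.007632 + 0.06872 + 0.02662 + 0.04990 = 0.1529 K/W
Q = ΔT/ΣR = (20.6 °C − -1.61 °C)/0.1529 = 145 W

Q = 145 W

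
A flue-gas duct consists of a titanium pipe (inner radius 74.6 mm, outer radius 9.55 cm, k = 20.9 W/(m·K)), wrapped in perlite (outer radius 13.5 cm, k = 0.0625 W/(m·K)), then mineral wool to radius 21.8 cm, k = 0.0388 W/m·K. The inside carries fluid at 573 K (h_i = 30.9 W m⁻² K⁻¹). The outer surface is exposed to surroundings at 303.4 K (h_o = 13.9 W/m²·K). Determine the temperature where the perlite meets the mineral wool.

T = 487 K

Treat each layer as a resistance in series:
  R'_conv,in = 1/(2πr h) = 1/(2π·0.0746·30.9) = 0.06904 m·K/W
  R'_titanium = ln(0.0955/0.0746)/(2πk) = 0.2470/(2π·20.9) = 0.001881 m·K/W
  R'_perlite = ln(0.135/0.0955)/(2πk) = 0.3461/(2π·0.0625) = 0.8815 m·K/W
  R'_mineral wool = ln(0.218/0.135)/(2πk) = 0.4792/(2π·0.0388) = 1.966 m·K/W
  R'_conv,out = 1/(2πr h) = 1/(2π·0.218·13.9) = 0.05252 m·K/W
ΣR = 0.06904 + 0.001881 + 0.8815 + 1.966 + 0.05252 = 2.971 m·K/W
Q' = ΔT/ΣR = (573 K − 303.4 K)/2.971 = 90.74 W/m
From the inner boundary to the perlite/mineral wool interface, ΣR_partial = 0.9524 m·K/W.
T_interface = T_in − Q'·ΣR_partial = 573 K − (90.74)(0.9524) = 487 K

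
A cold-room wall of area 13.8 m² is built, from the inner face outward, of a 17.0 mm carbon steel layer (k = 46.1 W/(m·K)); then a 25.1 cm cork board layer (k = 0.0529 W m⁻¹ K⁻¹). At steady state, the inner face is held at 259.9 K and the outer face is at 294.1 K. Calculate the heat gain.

Series thermal resistances, inner to outer:
  R_carbon steel = L/(kA) = 0.0170/(46.1·13.8) = 2.672×10^-5 K/W
  R_cork board = L/(kA) = 0.251/(0.0529·13.8) = 0.3438 K/W
ΣR = 2.672×10^-5 + 0.3438 = 0.3438 K/W
Q = ΔT/ΣR = (259.9 K − 294.1 K)/0.3438 = -99.5 W
(Negative Q ⇒ heat flows inward; heat gain = 99.5 W.)

Q = 99.5 W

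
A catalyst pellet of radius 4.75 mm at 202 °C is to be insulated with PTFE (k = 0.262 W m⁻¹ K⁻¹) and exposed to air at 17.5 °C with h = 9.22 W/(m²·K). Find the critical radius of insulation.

For a sphere, r_cr = 2k_ins/h = 2·0.262/9.22 = 0.0568 m = 5.68 cm

r_cr = 5.68 cm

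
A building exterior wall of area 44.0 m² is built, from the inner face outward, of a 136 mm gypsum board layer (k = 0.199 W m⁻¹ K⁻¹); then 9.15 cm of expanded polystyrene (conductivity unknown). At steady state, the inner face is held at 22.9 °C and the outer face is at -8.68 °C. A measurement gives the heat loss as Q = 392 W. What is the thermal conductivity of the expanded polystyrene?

k = 0.0320 W/m·K

ΣR = ΔT/Q = |22.9 − -8.68|/392 = 0.08056 K/W
Known resistances:
  R_gypsum board = L/(kA) = 0.136/(0.199·44.0) = 0.01553 K/W
R_expanded polystyrene = ΣR − ΣR_known = 0.08056 − 0.01553 = 0.06503 K/W
L/(kA) = 0.06503 ⇒ k = 0.0915/(0.06503·44.0) = 0.0320 W/m·K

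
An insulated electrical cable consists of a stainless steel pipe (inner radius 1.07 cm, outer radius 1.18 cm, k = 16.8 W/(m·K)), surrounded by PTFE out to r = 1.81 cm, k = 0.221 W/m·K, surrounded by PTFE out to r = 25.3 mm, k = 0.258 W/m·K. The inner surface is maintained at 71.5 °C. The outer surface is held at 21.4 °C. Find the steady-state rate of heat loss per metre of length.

Series thermal resistances, inner to outer:
  R'_stainless steel = ln(0.0118/0.0107)/(2πk) = 0.09786/(2π·16.8) = 9.270×10^-4 m·K/W
  R'_PTFE = ln(0.0181/0.0118)/(2πk) = 0.4278/(2π·0.221) = 0.3081 m·K/W
  R'_PTFE = ln(0.0253/0.0181)/(2πk) = 0.3349/(2π·0.258) = 0.2066 m·K/W
ΣR = 9.270×10^-4 + 0.3081 + 0.2066 = 0.5156 m·K/W
Q' = ΔT/ΣR = (71.5 °C − 21.4 °C)/0.5156 = 97.2 W/m

Q' = 97.2 W/m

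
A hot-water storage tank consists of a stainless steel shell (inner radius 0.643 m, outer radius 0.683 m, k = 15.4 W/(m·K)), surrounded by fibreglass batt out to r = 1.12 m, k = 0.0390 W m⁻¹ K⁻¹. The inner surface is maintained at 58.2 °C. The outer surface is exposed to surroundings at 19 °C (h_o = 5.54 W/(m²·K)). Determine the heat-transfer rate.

Treat each layer as a resistance in series:
  R_stainless steel = (1/0.643 − 1/0.683)/(4πk) = 0.09108/(4π·15.4) = 4.706×10^-4 K/W
  R_fibreglass batt = (1/0.683 − 1/1.12)/(4πk) = 0.5713/(4π·0.0390) = 1.166 K/W
  R_conv,out = 1/(4πr²h) = 1/(4π·1.12²·5.54) = 0.01145 K/W
ΣR = 4.706×10^-4 + 1.166 + 0.01145 = 1.178 K/W
Q = ΔT/ΣR = (58.2 °C − 19 °C)/1.178 = 33.3 W

Q = 33.3 W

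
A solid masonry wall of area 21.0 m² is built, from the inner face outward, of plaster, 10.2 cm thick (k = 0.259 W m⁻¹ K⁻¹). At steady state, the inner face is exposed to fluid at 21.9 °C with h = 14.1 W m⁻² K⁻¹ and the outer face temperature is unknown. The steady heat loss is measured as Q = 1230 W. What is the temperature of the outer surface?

Sum the resistances:
  R_conv,in = 1/(hA) = 1/(14.1·21.0) = 0.003377 K/W
  R_plaster = L/(kA) = 0.102/(0.259·21.0) = 0.01875 K/W
ΣR = 0.02213 K/W
ΔT = Q·ΣR = 1230 × 0.02213 = 27.22 K
Heat flows outward, so T_out = T_in − ΔT = 21.9 − 27.22 = -5.32 °C

T_out = -5.32 °C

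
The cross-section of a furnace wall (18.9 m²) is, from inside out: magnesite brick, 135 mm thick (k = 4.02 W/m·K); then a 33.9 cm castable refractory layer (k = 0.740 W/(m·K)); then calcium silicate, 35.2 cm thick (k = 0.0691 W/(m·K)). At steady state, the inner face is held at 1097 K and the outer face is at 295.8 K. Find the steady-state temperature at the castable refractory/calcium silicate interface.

Series thermal resistances, inner to outer:
  R_magnesite brick = L/(kA) = 0.135/(4.02·18.9) = 0.001777 K/W
  R_castable refractory = L/(kA) = 0.339/(0.740·18.9) = 0.02424 K/W
  R_calcium silicate = L/(kA) = 0.352/(0.0691·18.9) = 0.2695 K/W
ΣR = 0.001777 + 0.02424 + 0.2695 = 0.2955 K/W
Q = ΔT/ΣR = (1097 K − 295.8 K)/0.2955 = 2711 W
From the inner boundary to the castable refractory/calcium silicate interface, ΣR_partial = 0.02602 K/W.
T_interface = T_in − Q·ΣR_partial = 1097 K − (2711)(0.02602) = 1026 K

T = 1026 K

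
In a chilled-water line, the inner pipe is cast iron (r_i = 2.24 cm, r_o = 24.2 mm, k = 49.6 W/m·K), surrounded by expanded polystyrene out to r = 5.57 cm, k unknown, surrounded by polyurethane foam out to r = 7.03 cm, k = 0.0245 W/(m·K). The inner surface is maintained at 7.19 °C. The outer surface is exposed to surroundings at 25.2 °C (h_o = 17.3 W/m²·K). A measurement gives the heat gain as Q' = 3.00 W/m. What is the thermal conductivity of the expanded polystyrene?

k = 0.0304 W/m·K

ΣR = ΔT/Q' = |7.19 − 25.2|/3.00 = 6.003 m·K/W
Known resistances:
  R'_cast iron = ln(0.0242/0.0224)/(2πk) = 0.07729/(2π·49.6) = 2.480×10^-4 m·K/W
  R'_polyurethane foam = ln(0.0703/0.0557)/(2πk) = 0.2328/(2π·0.0245) = 1.512 m·K/W
  R'_conv,out = 1/(2πr h) = 1/(2π·0.0703·17.3) = 0.1309 m·K/W
R_expanded polystyrene = ΣR − ΣR_known = 6.003 − 1.643 = 4.360 m·K/W
ln(r₂/r₁)/(2πk) = 4.360 ⇒ k = 0.8336/(2π·4.360) = 0.0304 W/m·K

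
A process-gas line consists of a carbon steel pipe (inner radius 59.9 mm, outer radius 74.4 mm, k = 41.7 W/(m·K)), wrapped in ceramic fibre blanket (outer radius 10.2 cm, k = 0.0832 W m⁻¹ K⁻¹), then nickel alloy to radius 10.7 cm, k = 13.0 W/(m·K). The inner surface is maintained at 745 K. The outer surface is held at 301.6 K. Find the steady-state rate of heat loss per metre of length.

Resistance network (inner→outer):
  R'_carbon steel = ln(0.0744/0.0599)/(2πk) = 0.2168/(2π·41.7) = 8.274×10^-4 m·K/W
  R'_ceramic fibre blanket = ln(0.102/0.0744)/(2πk) = 0.3155/(2π·0.0832) = 0.6036 m·K/W
  R'_nickel alloy = ln(0.107/0.102)/(2πk) = 0.04786/(2π·13.0) = 5.859×10^-4 m·K/W
ΣR = 8.274×10^-4 + 0.6036 + 5.859×10^-4 = 0.6050 m·K/W
Q' = ΔT/ΣR = (745 K − 301.6 K)/0.6050 = 733 W/m

Q' = 733 W/m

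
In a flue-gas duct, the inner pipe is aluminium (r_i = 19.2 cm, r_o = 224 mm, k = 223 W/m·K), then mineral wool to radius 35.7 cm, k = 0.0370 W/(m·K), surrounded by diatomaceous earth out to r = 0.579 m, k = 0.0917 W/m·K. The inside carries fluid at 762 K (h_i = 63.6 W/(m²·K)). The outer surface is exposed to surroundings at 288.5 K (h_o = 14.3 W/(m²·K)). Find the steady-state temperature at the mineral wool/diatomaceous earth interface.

Series thermal resistances, inner to outer:
  R'_conv,in = 1/(2πr h) = 1/(2π·0.192·63.6) = 0.01303 m·K/W
  R'_aluminium = ln(0.224/0.192)/(2πk) = 0.1542/(2π·223) = 1.100×10^-4 m·K/W
  R'_mineral wool = ln(0.357/0.224)/(2πk) = 0.4661/(2π·0.0370) = 2.005 m·K/W
  R'_diatomaceous earth = ln(0.579/0.357)/(2πk) = 0.4836/(2π·0.0917) = 0.8393 m·K/W
  R'_conv,out = 1/(2πr h) = 1/(2π·0.579·14.3) = 0.01922 m·K/W
ΣR = 0.01303 + 1.100×10^-4 + 2.005 + 0.8393 + 0.01922 = 2.877 m·K/W
Q' = ΔT/ΣR = (762 K − 288.5 K)/2.877 = 164.6 W/m
From the inner boundary to the mineral wool/diatomaceous earth interface, ΣR_partial = 2.018 m·K/W.
T_interface = T_in − Q'·ΣR_partial = 762 K − (164.6)(2.018) = 430 K

T = 430 K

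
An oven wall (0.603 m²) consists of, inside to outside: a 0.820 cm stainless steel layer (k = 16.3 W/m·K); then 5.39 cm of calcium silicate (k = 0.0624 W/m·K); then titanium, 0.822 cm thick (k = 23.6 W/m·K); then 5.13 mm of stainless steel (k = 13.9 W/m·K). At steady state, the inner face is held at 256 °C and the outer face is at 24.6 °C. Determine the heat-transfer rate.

Q = 161 W

Resistance network (inner→outer):
  R_stainless steel = L/(kA) = 0.00820/(16.3·0.603) = 8.343×10^-4 K/W
  R_calcium silicate = L/(kA) = 0.0539/(0.0624·0.603) = 1.432 K/W
  R_titanium = L/(kA) = 0.00822/(23.6·0.603) = 5.776×10^-4 K/W
  R_stainless steel = L/(kA) = 0.00513/(13.9·0.603) = 6.120×10^-4 K/W
ΣR = 8.343×10^-4 + 1.432 + 5.776×10^-4 + 6.120×10^-4 = 1.434 K/W
Q = ΔT/ΣR = (256 °C − 24.6 °C)/1.434 = 161 W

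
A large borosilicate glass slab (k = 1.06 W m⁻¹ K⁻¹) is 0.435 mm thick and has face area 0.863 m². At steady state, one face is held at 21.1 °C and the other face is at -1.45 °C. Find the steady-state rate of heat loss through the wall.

Q = kA·ΔT/L = 1.06 × 0.863 × |21.1 °C − -1.45 °C| / 4.35×10^-4 = 47400 W

Q = 47400 W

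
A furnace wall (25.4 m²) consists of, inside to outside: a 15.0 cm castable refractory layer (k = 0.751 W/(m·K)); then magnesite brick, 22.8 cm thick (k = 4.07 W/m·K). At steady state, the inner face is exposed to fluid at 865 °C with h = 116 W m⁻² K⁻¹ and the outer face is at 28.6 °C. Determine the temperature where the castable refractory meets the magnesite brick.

T = 206 °C

Treat each layer as a resistance in series:
  R_conv,in = 1/(hA) = 1/(116·25.4) = 3.394×10^-4 K/W
  R_castable refractory = L/(kA) = 0.150/(0.751·25.4) = 0.007864 K/W
  R_magnesite brick = L/(kA) = 0.228/(4.07·25.4) = 0.002205 K/W
ΣR = 3.394×10^-4 + 0.007864 + 0.002205 = 0.01041 K/W
Q = ΔT/ΣR = (865 °C − 28.6 °C)/0.01041 = 80350 W
From the inner boundary to the castable refractory/magnesite brick interface, ΣR_partial = 0.008203 K/W.
T_interface = T_in − Q·ΣR_partial = 865 °C − (80350)(0.008203) = 206 °C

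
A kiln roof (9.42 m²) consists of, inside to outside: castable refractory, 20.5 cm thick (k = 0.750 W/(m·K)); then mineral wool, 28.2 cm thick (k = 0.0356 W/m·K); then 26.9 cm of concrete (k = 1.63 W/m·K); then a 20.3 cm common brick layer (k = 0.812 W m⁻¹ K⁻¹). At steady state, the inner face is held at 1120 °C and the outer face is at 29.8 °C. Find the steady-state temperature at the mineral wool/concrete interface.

T = 82 °C

Resistance network (inner→outer):
  R_castable refractory = L/(kA) = 0.205/(0.750·9.42) = 0.02902 K/W
  R_mineral wool = L/(kA) = 0.282/(0.0356·9.42) = 0.8409 K/W
  R_concrete = L/(kA) = 0.269/(1.63·9.42) = 0.01752 K/W
  R_common brick = L/(kA) = 0.203/(0.812·9.42) = 0.02654 K/W
ΣR = 0.02902 + 0.8409 + 0.01752 + 0.02654 = 0.9140 K/W
Q = ΔT/ΣR = (1120 °C − 29.8 °C)/0.9140 = 1193 W
From the inner boundary to the mineral wool/concrete interface, ΣR_partial = 0.8699 K/W.
T_interface = T_in − Q·ΣR_partial = 1120 °C − (1193)(0.8699) = 82 °C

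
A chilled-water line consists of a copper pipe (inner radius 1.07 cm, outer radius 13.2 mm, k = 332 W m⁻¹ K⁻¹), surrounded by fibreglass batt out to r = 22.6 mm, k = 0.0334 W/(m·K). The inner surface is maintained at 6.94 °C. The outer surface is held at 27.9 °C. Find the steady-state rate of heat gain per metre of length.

Q' = 8.18 W/m

Resistance network (inner→outer):
  R'_copper = ln(0.0132/0.0107)/(2πk) = 0.2100/(2π·332) = 1.007×10^-4 m·K/W
  R'_fibreglass batt = ln(0.0226/0.0132)/(2πk) = 0.5377/(2π·0.0334) = 2.562 m·K/W
ΣR = 1.007×10^-4 + 2.562 = 2.562 m·K/W
Q' = ΔT/ΣR = (6.94 °C − 27.9 °C)/2.562 = -8.18 W/m
(Negative Q' ⇒ heat flows inward; heat gain = 8.18 W/m.)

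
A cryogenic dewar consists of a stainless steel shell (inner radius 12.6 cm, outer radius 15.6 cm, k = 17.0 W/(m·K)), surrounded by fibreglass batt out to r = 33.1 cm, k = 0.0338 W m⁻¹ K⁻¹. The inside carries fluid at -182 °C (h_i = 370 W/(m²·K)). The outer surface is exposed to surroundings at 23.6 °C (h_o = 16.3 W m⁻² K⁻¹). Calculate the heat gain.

Treat each layer as a resistance in series:
  R_conv,in = 1/(4πr²h) = 1/(4π·0.126²·370) = 0.01355 K/W
  R_stainless steel = (1/0.126 − 1/0.156)/(4πk) = 1.526/(4π·17.0) = 0.007144 K/W
  R_fibreglass batt = (1/0.156 − 1/0.331)/(4πk) = 3.389/(4π·0.0338) = 7.979 K/W
  R_conv,out = 1/(4πr²h) = 1/(4π·0.331²·16.3) = 0.04456 K/W
ΣR = 0.01355 + 0.007144 + 7.979 + 0.04456 = 8.044 K/W
Q = ΔT/ΣR = (-182 °C − 23.6 °C)/8.044 = -25.6 W
(Negative Q ⇒ heat flows inward; heat gain = 25.6 W.)

Q = 25.6 W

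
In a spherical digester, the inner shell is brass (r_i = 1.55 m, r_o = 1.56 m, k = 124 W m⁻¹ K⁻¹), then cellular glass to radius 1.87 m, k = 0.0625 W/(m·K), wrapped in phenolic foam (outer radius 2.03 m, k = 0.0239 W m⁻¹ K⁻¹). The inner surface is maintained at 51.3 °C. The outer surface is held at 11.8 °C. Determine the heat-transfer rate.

Series thermal resistances, inner to outer:
  R_brass = (1/1.55 − 1/1.56)/(4πk) = 0.004136/(4π·124) = 2.654×10^-6 K/W
  R_cellular glass = (1/1.56 − 1/1.87)/(4πk) = 0.1063/(4π·0.0625) = 0.1353 K/W
  R_phenolic foam = (1/1.87 − 1/2.03)/(4πk) = 0.04215/(4π·0.0239) = 0.1403 K/W
ΣR = 2.654×10^-6 + 0.1353 + 0.1403 = 0.2756 K/W
Q = ΔT/ΣR = (51.3 °C − 11.8 °C)/0.2756 = 143 W

Q = 143 W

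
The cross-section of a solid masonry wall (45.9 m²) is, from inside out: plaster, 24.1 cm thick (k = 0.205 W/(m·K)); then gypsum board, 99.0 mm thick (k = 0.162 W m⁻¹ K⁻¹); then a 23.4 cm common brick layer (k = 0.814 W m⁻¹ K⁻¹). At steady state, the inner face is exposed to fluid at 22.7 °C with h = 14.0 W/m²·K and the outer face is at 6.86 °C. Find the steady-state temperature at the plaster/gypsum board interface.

Resistance network (inner→outer):
  R_conv,in = 1/(hA) = 1/(14.0·45.9) = 0.001556 K/W
  R_plaster = L/(kA) = 0.241/(0.205·45.9) = 0.02561 K/W
  R_gypsum board = L/(kA) = 0.0990/(0.162·45.9) = 0.01331 K/W
  R_common brick = L/(kA) = 0.234/(0.814·45.9) = 0.006263 K/W
ΣR = 0.001556 + 0.02561 + 0.01331 + 0.006263 = 0.04674 K/W
Q = ΔT/ΣR = (22.7 °C − 6.86 °C)/0.04674 = 338.9 W
From the inner boundary to the plaster/gypsum board interface, ΣR_partial = 0.02717 K/W.
T_interface = T_in − Q·ΣR_partial = 22.7 °C − (338.9)(0.02717) = 13.5 °C

T = 13.5 °C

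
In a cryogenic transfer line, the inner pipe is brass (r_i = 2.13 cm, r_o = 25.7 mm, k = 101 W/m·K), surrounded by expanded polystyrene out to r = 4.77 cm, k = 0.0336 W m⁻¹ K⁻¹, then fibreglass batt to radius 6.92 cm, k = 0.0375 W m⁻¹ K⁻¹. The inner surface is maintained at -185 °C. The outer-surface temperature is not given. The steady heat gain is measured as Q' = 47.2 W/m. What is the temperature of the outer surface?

T_out = 27.8 °C

Series resistances:
  R'_brass = ln(0.0257/0.0213)/(2πk) = 0.1878/(2π·101) = 2.959×10^-4 m·K/W
  R'_expanded polystyrene = ln(0.0477/0.0257)/(2πk) = 0.6184/(2π·0.0336) = 2.929 m·K/W
  R'_fibreglass batt = ln(0.0692/0.0477)/(2πk) = 0.3721/(2π·0.0375) = 1.579 m·K/W
ΣR = 4.509 m·K/W
ΔT = Q'·ΣR = 47.2 × 4.509 = 212.8 K
Heat flows inward, so T_out = T_in + ΔT = -185 + 212.8 = 27.8 °C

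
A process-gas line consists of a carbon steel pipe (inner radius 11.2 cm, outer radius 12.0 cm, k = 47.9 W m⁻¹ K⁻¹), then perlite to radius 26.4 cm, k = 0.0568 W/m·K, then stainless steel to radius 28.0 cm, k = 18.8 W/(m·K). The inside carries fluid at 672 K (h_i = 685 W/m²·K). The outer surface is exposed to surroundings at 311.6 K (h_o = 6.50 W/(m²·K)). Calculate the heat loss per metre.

Resistance network (inner→outer):
  R'_conv,in = 1/(2πr h) = 1/(2π·0.112·685) = 0.002074 m·K/W
  R'_carbon steel = ln(0.120/0.112)/(2πk) = 0.06899/(2π·47.9) = 2.292×10^-4 m·K/W
  R'_perlite = ln(0.264/0.120)/(2πk) = 0.7885/(2π·0.0568) = 2.209 m·K/W
  R'_stainless steel = ln(0.280/0.264)/(2πk) = 0.05884/(2π·18.8) = 4.981×10^-4 m·K/W
  R'_conv,out = 1/(2πr h) = 1/(2π·0.280·6.50) = 0.08745 m·K/W
ΣR = 0.002074 + 2.292×10^-4 + 2.209 + 4.981×10^-4 + 0.08745 = 2.299 m·K/W
Q' = ΔT/ΣR = (672 K − 311.6 K)/2.299 = 157 W/m

Q' = 157 W/m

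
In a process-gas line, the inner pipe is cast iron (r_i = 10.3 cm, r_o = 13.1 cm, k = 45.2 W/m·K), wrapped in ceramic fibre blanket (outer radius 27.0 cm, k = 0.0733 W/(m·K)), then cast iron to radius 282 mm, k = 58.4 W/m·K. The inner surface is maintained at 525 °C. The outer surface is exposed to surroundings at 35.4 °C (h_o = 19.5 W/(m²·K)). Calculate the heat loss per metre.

Q' = 306 W/m

Resistance network (inner→outer):
  R'_cast iron = ln(0.131/0.103)/(2πk) = 0.2405/(2π·45.2) = 8.467×10^-4 m·K/W
  R'_ceramic fibre blanket = ln(0.270/0.131)/(2πk) = 0.7232/(2π·0.0733) = 1.570 m·K/W
  R'_cast iron = ln(0.282/0.270)/(2πk) = 0.04349/(2π·58.4) = 1.185×10^-4 m·K/W
  R'_conv,out = 1/(2πr h) = 1/(2π·0.282·19.5) = 0.02894 m·K/W
ΣR = 8.467×10^-4 + 1.570 + 1.185×10^-4 + 0.02894 = 1.600 m·K/W
Q' = ΔT/ΣR = (525 °C − 35.4 °C)/1.600 = 306 W/m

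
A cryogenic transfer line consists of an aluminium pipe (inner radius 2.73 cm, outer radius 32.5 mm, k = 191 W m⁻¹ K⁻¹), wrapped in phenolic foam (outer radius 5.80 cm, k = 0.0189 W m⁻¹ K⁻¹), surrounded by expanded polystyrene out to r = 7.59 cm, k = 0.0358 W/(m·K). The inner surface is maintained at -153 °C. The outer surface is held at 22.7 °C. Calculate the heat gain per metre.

Series thermal resistances, inner to outer:
  R'_aluminium = ln(0.0325/0.0273)/(2πk) = 0.1744/(2π·191) = 1.453×10^-4 m·K/W
  R'_phenolic foam = ln(0.0580/0.0325)/(2πk) = 0.5792/(2π·0.0189) = 4.877 m·K/W
  R'_expanded polystyrene = ln(0.0759/0.0580)/(2πk) = 0.2690/(2π·0.0358) = 1.196 m·K/W
ΣR = 1.453×10^-4 + 4.877 + 1.196 = 6.073 m·K/W
Q' = ΔT/ΣR = (-153 °C − 22.7 °C)/6.073 = -28.9 W/m
(Negative Q' ⇒ heat flows inward; heat gain = 28.9 W/m.)

Q' = 28.9 W/m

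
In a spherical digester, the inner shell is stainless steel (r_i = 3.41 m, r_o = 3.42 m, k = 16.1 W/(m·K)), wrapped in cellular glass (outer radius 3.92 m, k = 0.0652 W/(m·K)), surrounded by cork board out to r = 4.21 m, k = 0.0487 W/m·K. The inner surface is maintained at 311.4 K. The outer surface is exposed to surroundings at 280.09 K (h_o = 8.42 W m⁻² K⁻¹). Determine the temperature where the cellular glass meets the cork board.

T = 292.3 K

Resistance network (inner→outer):
  R_stainless steel = (1/3.41 − 1/3.42)/(4πk) = 8.575×10^-4/(4π·16.1) = 4.238×10^-6 K/W
  R_cellular glass = (1/3.42 − 1/3.92)/(4πk) = 0.03730/(4π·0.0652) = 0.04552 K/W
  R_cork board = (1/3.92 − 1/4.21)/(4πk) = 0.01757/(4π·0.0487) = 0.02871 K/W
  R_conv,out = 1/(4πr²h) = 1/(4π·4.21²·8.42) = 5.332×10^-4 K/W
ΣR = 4.238×10^-6 + 0.04552 + 0.02871 + 5.332×10^-4 = 0.07477 K/W
Q = ΔT/ΣR = (311.4 K − 280.09 K)/0.07477 = 418.8 W
From the inner boundary to the cellular glass/cork board interface, ΣR_partial = 0.04552 K/W.
T_interface = T_in − Q·ΣR_partial = 311.4 K − (418.8)(0.04552) = 292.3 K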